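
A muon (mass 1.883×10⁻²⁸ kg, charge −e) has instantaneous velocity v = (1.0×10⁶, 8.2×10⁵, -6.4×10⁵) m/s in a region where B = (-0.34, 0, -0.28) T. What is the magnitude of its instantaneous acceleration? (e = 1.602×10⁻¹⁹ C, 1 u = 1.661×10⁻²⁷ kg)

v×B = (-2.30×10⁵, 4.98×10⁵, 2.79×10⁵) N/C.
F = q v×B = (−1.602×10⁻¹⁹ C)·(-2.30×10⁵, 4.98×10⁵, 2.79×10⁵) = (3.68×10⁻¹⁴, -7.97×10⁻¹⁴, -4.47×10⁻¹⁴) N.
|a| = |F|/m = 9.850×10⁻¹⁴/1.883×10⁻²⁸ ≈ 5.23×10¹⁴ m/s².

|a| ≈ 5.23×10¹⁴ m/s²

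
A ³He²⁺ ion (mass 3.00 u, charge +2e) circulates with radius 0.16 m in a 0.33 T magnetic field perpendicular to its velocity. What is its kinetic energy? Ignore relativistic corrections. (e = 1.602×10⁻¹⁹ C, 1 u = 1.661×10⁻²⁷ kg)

v = |q|Br/m, then KE = ½mv² = (qBr)²/(2m).
v = (3.204×10⁻¹⁹)(0.33)(0.16)/4.983×10⁻²⁷ ≈ 3.395×10⁶ m/s.
KE = ½(4.983×10⁻²⁷)(3.395×10⁶)² ≈ 2.9×10⁻¹⁴ J = 1.8×10⁵ eV.

KE ≈ 1.8×10⁵ eV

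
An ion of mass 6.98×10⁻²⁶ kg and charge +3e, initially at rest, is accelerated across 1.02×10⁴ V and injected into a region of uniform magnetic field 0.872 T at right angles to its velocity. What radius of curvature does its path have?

r ≈ 0.0624 m

Acceleration: |q|V = ½mv² ⇒ v = √(2|q|V/m) = √(2·4.806×10⁻¹⁹·1.02×10⁴/6.98×10⁻²⁶) ≈ 3.748×10⁵ m/s.
In the field: r = mv/(|q|B) = (6.98×10⁻²⁶)(3.748×10⁵)/((4.806×10⁻¹⁹)(0.872)) ≈ 0.0624 m.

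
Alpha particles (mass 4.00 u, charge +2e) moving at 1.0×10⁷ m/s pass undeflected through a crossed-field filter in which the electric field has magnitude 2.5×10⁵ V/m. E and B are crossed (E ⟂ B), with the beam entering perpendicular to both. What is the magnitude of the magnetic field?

Balance of forces in the selector: qE = qvB ⇒ B = E/v.
B = 2.5×10⁵/1.0×10⁷ = 0.025 T.

B = 0.025 T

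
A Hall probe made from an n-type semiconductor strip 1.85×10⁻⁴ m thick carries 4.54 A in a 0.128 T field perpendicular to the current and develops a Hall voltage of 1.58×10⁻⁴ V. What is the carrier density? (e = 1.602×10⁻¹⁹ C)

n ≈ 1.24×10²⁶ m⁻³

From V_H = IB/(n e t), n = IB/(V_H e t).
n = (4.54)(0.128)/((1.58×10⁻⁴)(1.602×10⁻¹⁹)(1.85×10⁻⁴)) ≈ 1.24×10²⁶ m⁻³.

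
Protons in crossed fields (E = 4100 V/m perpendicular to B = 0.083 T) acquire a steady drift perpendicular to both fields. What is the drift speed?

The steady drift has the magnetic force balancing the electric force, so v_d = E/B.
v_d = 4100/0.083 = 4.9×10⁴ m/s.

v_d ≈ 4.9×10⁴ m/s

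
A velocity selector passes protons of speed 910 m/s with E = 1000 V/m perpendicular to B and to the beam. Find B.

Balance of forces in the selector: qE = qvB ⇒ B = E/v.
B = 1000/910 = 1.1 T.

B = 1.1 T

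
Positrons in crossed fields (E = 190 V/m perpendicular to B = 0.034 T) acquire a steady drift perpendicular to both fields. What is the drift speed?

v_d ≈ 5600 m/s

In crossed fields the guiding centre drifts at v_d = |E×B|/B² = E/B, independent of charge and mass.
v_d = 190/0.034 = 5600 m/s.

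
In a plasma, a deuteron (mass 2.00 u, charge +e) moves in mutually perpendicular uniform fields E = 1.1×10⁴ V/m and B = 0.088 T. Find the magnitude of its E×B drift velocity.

The steady drift has the magnetic force balancing the electric force, so v_d = E/B.
v_d = 1.1×10⁴/0.088 = 1.2×10⁵ m/s.

v_d ≈ 1.2×10⁵ m/s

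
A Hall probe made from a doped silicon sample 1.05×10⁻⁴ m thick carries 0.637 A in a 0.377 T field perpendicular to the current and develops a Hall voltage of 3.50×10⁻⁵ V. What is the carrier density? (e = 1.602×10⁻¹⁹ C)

From V_H = IB/(n e t), n = IB/(V_H e t).
n = (0.637)(0.377)/((3.50×10⁻⁵)(1.602×10⁻¹⁹)(1.05×10⁻⁴)) ≈ 4.08×10²⁶ m⁻³.

n ≈ 4.08×10²⁶ m⁻³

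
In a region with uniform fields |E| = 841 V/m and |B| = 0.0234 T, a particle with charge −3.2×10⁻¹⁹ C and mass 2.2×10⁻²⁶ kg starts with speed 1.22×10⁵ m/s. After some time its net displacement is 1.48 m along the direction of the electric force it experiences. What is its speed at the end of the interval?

v_f ≈ 2.26×10⁵ m/s

B does no work; ΔKE = |q|E d.
½mv_f² = ½mv₀² + |q|Ed = ½(2.2×10⁻²⁶)(1.22×10⁵)² + (3.2×10⁻¹⁹)(841)(1.48) ≈ 1.637×10⁻¹⁶ J + 3.983×10⁻¹⁶ J ≈ 5.620×10⁻¹⁶ J.
v_f = √(2·5.620×10⁻¹⁶/2.2×10⁻²⁶) ≈ 2.26×10⁵ m/s.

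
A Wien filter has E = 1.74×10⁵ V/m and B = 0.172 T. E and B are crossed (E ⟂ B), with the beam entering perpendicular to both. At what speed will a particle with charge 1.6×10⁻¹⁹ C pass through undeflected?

v = 1.01×10⁶ m/s

Straight-line motion ⇒ electric and magnetic forces cancel, so E = vB.
v = E/B = 1.74×10⁵/0.172 = 1.01×10⁶ m/s.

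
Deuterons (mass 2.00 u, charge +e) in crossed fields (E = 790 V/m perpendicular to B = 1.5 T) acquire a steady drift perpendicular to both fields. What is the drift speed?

In crossed fields the guiding centre drifts at v_d = |E×B|/B² = E/B, independent of charge and mass.
v_d = 790/1.5 = 530 m/s.

v_d ≈ 530 m/s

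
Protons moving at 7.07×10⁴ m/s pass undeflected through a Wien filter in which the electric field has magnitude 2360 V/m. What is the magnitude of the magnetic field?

Balance of forces in the selector: qE = qvB ⇒ B = E/v.
B = 2360/7.07×10⁴ = 0.0334 T.

B = 0.0334 T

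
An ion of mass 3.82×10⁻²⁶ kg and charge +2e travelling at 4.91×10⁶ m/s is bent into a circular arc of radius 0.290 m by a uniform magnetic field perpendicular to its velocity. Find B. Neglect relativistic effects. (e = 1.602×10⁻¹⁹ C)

From |q|vB = mv²/r, B = mv/(|q|r).
B = (3.82×10⁻²⁶)(4.91×10⁶)/((3.204×10⁻¹⁹)(0.290)) ≈ 2.02 T.

B ≈ 2.02 T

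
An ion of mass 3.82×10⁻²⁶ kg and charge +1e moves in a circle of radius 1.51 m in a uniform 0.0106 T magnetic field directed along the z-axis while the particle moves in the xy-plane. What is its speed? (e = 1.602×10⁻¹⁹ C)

From |q|vB = mv²/r, v = |q|Br/m.
v = (1.602×10⁻¹⁹)(0.0106)(1.51)/3.82×10⁻²⁶ ≈ 6.71×10⁴ m/s.

v ≈ 6.71×10⁴ m/s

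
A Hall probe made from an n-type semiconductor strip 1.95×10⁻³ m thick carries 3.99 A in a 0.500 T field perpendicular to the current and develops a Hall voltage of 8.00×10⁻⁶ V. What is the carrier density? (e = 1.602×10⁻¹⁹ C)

n ≈ 7.98×10²⁶ m⁻³

From V_H = IB/(n e t), n = IB/(V_H e t).
n = (3.99)(0.500)/((8.00×10⁻⁶)(1.602×10⁻¹⁹)(1.95×10⁻³)) ≈ 7.98×10²⁶ m⁻³.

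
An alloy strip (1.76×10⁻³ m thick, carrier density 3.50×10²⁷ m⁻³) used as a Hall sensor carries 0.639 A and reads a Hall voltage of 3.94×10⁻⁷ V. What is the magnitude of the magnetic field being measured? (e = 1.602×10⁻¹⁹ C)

From V_H = IB/(n e t), B = V_H n e t / I.
B = (3.94×10⁻⁷)(3.50×10²⁷)(1.602×10⁻¹⁹)(1.76×10⁻³)/0.639 ≈ 0.608 T.

B ≈ 0.608 T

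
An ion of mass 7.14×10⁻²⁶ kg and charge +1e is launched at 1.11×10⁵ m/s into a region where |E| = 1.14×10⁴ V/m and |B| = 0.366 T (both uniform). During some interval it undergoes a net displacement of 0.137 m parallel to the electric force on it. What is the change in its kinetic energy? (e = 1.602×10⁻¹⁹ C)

The magnetic force is always ⟂ v and does no work; only the electric force changes KE.
ΔKE = F_E · d = |q|E d = (1.602×10⁻¹⁹)(1.14×10⁴)(0.137) ≈ 2.50×10⁻¹⁶ J.

ΔKE ≈ 2.50×10⁻¹⁶ J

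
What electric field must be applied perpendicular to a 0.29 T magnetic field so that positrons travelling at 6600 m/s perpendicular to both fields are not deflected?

For straight-line motion qE = qvB, so E = vB.
E = 6600 × 0.29 = 1900 V/m.

E = 1900 V/m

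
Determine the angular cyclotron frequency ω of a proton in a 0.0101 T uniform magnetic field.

ω ≈ 9.67×10⁵ rad/s

ω = |q|B/m.
ω = (1.602×10⁻¹⁹)(0.0101)/1.673×10⁻²⁷ ≈ 9.67×10⁵ rad/s.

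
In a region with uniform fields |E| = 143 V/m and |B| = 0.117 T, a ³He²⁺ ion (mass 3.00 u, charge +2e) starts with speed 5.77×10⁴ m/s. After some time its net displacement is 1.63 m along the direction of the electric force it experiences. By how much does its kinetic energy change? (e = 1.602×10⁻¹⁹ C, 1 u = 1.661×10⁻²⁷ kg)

The magnetic force is always ⟂ v and does no work; only the electric force changes KE.
ΔKE = F_E · d = |q|E d = (3.204×10⁻¹⁹)(143)(1.63) ≈ 7.47×10⁻¹⁷ J.

ΔKE ≈ 7.47×10⁻¹⁷ J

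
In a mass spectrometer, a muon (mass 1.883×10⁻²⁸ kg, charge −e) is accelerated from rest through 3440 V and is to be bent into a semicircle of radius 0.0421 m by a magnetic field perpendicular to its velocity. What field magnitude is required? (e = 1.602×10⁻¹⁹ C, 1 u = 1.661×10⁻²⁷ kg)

B ≈ 0.0675 T

v = √(2|q|V/m) = √(2·1.602×10⁻¹⁹·3440/1.883×10⁻²⁸) ≈ 2.419×10⁶ m/s.
B = mv/(|q|r) = (1.883×10⁻²⁸)(2.419×10⁶)/((1.602×10⁻¹⁹)(0.0421)) ≈ 0.0675 T.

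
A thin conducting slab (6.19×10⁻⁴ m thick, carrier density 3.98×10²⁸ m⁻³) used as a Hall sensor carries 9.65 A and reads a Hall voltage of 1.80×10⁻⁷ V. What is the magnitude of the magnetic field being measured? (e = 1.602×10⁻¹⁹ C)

B ≈ 0.0736 T

From V_H = IB/(n e t), B = V_H n e t / I.
B = (1.80×10⁻⁷)(3.98×10²⁸)(1.602×10⁻¹⁹)(6.19×10⁻⁴)/9.65 ≈ 0.0736 T.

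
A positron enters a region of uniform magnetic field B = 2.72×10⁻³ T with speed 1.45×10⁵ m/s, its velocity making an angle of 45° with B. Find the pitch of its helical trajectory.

p ≈ 1.35×10⁻³ m

v∥ = v cosθ = 1.45×10⁵·cos45° ≈ 1.025×10⁵ m/s.
T = 2πm/(|q|B) = 2π(9.109×10⁻³¹)/((1.602×10⁻¹⁹)(2.72×10⁻³)) ≈ 1.313×10⁻⁸ s.
pitch = v∥ T = (1.025×10⁵)(1.313×10⁻⁸) ≈ 1.35×10⁻³ m.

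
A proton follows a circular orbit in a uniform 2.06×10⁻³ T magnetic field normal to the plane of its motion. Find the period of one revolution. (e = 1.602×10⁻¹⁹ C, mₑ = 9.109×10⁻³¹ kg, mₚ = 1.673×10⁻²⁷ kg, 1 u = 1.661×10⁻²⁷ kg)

The cyclotron period depends only on m, q, B: T = 2πm/(|q|B).
T = 2π(1.673×10⁻²⁷)/((1.602×10⁻¹⁹)(2.06×10⁻³)) ≈ 3.19×10⁻⁵ s.

T ≈ 3.19×10⁻⁵ s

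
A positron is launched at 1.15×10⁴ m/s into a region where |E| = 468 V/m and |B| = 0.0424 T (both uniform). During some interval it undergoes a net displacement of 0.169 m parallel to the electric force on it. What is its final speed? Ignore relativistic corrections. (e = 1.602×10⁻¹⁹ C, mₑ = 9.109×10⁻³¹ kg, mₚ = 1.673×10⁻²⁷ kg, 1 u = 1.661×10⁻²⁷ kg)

v_f ≈ 5.27×10⁶ m/s

B does no work; ΔKE = |q|E d.
½mv_f² = ½mv₀² + |q|Ed = ½(9.109×10⁻³¹)(1.15×10⁴)² + (1.602×10⁻¹⁹)(468)(0.169) ≈ 6.023×10⁻²³ J + 1.267×10⁻¹⁷ J ≈ 1.267×10⁻¹⁷ J.
v_f = √(2·1.267×10⁻¹⁷/9.109×10⁻³¹) ≈ 5.27×10⁶ m/s.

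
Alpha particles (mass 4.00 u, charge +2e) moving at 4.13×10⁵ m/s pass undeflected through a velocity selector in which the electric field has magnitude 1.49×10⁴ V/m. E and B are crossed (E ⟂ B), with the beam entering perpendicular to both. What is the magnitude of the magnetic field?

Balance of forces in the selector: qE = qvB ⇒ B = E/v.
B = 1.49×10⁴/4.13×10⁵ = 0.0361 T.

B = 0.0361 T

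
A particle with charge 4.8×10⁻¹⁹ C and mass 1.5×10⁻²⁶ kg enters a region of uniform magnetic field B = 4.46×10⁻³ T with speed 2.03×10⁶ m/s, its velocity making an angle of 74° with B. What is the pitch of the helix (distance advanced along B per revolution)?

v∥ = v cosθ = 2.03×10⁶·cos74° ≈ 5.595×10⁵ m/s.
T = 2πm/(|q|B) = 2π(1.5×10⁻²⁶)/((4.8×10⁻¹⁹)(4.46×10⁻³)) ≈ 4.402×10⁻⁵ s.
pitch = v∥ T = (5.595×10⁵)(4.402×10⁻⁵) ≈ 24.6 m.

p ≈ 24.6 m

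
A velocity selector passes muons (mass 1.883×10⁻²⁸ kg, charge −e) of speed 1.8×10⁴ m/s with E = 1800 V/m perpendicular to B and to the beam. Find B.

B = 0.10 T

Balance of forces in the selector: qE = qvB ⇒ B = E/v.
B = 1800/1.8×10⁴ = 0.10 T.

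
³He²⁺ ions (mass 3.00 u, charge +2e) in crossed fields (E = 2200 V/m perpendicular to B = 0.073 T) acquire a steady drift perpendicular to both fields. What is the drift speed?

The steady drift has the magnetic force balancing the electric force, so v_d = E/B.
v_d = 2200/0.073 = 3.0×10⁴ m/s.

v_d ≈ 3.0×10⁴ m/s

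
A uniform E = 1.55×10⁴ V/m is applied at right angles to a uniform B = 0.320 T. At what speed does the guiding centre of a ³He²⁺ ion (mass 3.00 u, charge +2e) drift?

v_d ≈ 4.84×10⁴ m/s

The E×B drift speed is v_d = E/B.
v_d = 1.55×10⁴/0.320 = 4.84×10⁴ m/s.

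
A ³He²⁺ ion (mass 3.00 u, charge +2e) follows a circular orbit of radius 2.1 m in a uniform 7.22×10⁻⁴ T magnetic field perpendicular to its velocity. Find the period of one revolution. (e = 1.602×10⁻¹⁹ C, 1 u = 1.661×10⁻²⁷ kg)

The cyclotron period depends only on m, q, B: T = 2πm/(|q|B).
T = 2π(4.983×10⁻²⁷)/((3.204×10⁻¹⁹)(7.22×10⁻⁴)) ≈ 1.35×10⁻⁴ s.

T ≈ 1.35×10⁻⁴ s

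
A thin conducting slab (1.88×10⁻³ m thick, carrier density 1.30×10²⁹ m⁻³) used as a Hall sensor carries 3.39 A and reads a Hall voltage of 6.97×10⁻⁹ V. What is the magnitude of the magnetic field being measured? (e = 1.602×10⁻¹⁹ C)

From V_H = IB/(n e t), B = V_H n e t / I.
B = (6.97×10⁻⁹)(1.30×10²⁹)(1.602×10⁻¹⁹)(1.88×10⁻³)/3.39 ≈ 0.0805 T.

B ≈ 0.0805 T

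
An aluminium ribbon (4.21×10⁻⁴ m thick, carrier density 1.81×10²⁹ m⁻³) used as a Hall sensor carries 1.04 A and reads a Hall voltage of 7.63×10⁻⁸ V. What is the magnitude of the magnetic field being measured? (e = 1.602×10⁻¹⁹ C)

B ≈ 0.896 T

From V_H = IB/(n e t), B = V_H n e t / I.
B = (7.63×10⁻⁸)(1.81×10²⁹)(1.602×10⁻¹⁹)(4.21×10⁻⁴)/1.04 ≈ 0.896 T.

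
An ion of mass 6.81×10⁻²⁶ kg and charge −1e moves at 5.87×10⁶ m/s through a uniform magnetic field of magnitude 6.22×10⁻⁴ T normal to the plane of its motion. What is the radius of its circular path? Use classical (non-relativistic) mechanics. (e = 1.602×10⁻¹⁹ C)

r ≈ 4010 m

The magnetic force provides the centripetal force: |q|vB = mv²/r.
r = mv/(|q|B) = (6.81×10⁻²⁶)(5.87×10⁶)/((1.602×10⁻¹⁹)(6.22×10⁻⁴)) ≈ 4010 m.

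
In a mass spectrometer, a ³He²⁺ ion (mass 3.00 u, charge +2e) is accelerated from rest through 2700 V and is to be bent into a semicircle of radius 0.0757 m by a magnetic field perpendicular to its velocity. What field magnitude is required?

B ≈ 0.121 T

v = √(2|q|V/m) = √(2·3.204×10⁻¹⁹·2700/4.983×10⁻²⁷) ≈ 5.892×10⁵ m/s.
B = mv/(|q|r) = (4.983×10⁻²⁷)(5.892×10⁵)/((3.204×10⁻¹⁹)(0.0757)) ≈ 0.121 T.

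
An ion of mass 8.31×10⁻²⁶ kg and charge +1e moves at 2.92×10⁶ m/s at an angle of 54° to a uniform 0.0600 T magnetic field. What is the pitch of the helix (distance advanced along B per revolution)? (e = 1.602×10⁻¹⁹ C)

v∥ = v cosθ = 2.92×10⁶·cos54° ≈ 1.716×10⁶ m/s.
T = 2πm/(|q|B) = 2π(8.31×10⁻²⁶)/((1.602×10⁻¹⁹)(0.0600)) ≈ 5.432×10⁻⁵ s.
pitch = v∥ T = (1.716×10⁶)(5.432×10⁻⁵) ≈ 93.2 m.

p ≈ 93.2 m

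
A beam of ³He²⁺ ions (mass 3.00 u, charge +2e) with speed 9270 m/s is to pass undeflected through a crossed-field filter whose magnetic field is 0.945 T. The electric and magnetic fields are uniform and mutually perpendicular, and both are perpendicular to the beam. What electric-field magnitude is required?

For straight-line motion qE = qvB, so E = vB.
E = 9270 × 0.945 = 8760 V/m.

E = 8760 V/m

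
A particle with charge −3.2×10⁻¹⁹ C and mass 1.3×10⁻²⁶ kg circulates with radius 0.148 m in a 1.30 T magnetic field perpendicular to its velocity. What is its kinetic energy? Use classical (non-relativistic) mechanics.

v = |q|Br/m, then KE = ½mv² = (qBr)²/(2m).
v = (3.2×10⁻¹⁹)(1.30)(0.148)/1.3×10⁻²⁶ ≈ 4.736×10⁶ m/s.
KE = ½(1.3×10⁻²⁶)(4.736×10⁶)² ≈ 1.46×10⁻¹³ J.

KE ≈ 1.46×10⁻¹³ J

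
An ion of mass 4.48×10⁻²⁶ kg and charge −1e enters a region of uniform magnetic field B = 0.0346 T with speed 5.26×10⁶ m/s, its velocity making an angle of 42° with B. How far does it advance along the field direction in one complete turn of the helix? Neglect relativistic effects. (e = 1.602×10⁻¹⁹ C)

p ≈ 199 m

v∥ = v cosθ = 5.26×10⁶·cos42° ≈ 3.909×10⁶ m/s.
T = 2πm/(|q|B) = 2π(4.48×10⁻²⁶)/((1.602×10⁻¹⁹)(0.0346)) ≈ 5.078×10⁻⁵ s.
pitch = v∥ T = (3.909×10⁶)(5.078×10⁻⁵) ≈ 199 m.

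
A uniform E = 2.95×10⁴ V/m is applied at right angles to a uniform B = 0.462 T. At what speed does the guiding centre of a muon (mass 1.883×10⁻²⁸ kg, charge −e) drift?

v_d ≈ 6.39×10⁴ m/s

The steady drift has the magnetic force balancing the electric force, so v_d = E/B.
v_d = 2.95×10⁴/0.462 = 6.39×10⁴ m/s.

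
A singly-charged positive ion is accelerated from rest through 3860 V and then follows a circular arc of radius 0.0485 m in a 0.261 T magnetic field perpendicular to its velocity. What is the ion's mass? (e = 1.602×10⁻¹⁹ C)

Combine |q|V = ½mv² and r = mv/(|q|B): eliminate v to get m = qB²r²/(2V).
m = (1.602×10⁻¹⁹)(0.261)²(0.0485)²/(2·3860) ≈ 3.33×10⁻²⁷ kg.

m ≈ 3.33×10⁻²⁷ kg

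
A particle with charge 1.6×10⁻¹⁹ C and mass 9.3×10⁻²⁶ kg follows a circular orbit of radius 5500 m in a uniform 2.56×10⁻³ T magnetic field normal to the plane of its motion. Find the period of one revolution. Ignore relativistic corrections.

The cyclotron period depends only on m, q, B: T = 2πm/(|q|B).
T = 2π(9.3×10⁻²⁶)/((1.6×10⁻¹⁹)(2.56×10⁻³)) ≈ 1.43×10⁻³ s.

T ≈ 1.43×10⁻³ s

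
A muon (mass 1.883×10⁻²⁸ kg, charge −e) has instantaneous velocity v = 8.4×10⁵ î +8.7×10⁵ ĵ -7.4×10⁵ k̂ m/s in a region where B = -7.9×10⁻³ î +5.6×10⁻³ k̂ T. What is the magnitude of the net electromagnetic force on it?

|F| ≈ 1.36×10⁻¹⁵ N

v×B = (4870, 1140, 6870) N/C.
F = q v×B = (−1.602×10⁻¹⁹ C)·(4870, 1140, 6870) = (-7.80×10⁻¹⁶, -1.83×10⁻¹⁶, -1.10×10⁻¹⁵) N.
|F| = 1.36×10⁻¹⁵ N.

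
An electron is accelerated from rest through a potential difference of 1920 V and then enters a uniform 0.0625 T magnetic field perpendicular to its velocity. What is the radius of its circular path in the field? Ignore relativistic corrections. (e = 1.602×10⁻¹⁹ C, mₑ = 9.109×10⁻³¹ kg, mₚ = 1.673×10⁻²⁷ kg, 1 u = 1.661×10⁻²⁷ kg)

r ≈ 2.36×10⁻³ m

Acceleration: |q|V = ½mv² ⇒ v = √(2|q|V/m) = √(2·1.602×10⁻¹⁹·1920/9.109×10⁻³¹) ≈ 2.599×10⁷ m/s.
In the field: r = mv/(|q|B) = (9.109×10⁻³¹)(2.599×10⁷)/((1.602×10⁻¹⁹)(0.0625)) ≈ 2.36×10⁻³ m.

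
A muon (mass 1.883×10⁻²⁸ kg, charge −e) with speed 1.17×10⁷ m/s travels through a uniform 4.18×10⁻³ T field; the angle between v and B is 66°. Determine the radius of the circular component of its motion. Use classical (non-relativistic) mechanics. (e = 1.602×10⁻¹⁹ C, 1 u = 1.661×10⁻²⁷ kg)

v⊥ = v sinθ = 1.17×10⁷·sin66° ≈ 1.069×10⁷ m/s.
r = m v⊥/(|q|B) = (1.883×10⁻²⁸)(1.069×10⁷)/((1.602×10⁻¹⁹)(4.18×10⁻³)) ≈ 3.01 m.

r ≈ 3.01 m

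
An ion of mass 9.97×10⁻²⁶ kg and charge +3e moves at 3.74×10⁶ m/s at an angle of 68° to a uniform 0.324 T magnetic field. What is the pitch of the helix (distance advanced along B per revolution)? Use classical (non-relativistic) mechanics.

v∥ = v cosθ = 3.74×10⁶·cos68° ≈ 1.401×10⁶ m/s.
T = 2πm/(|q|B) = 2π(9.97×10⁻²⁶)/((4.806×10⁻¹⁹)(0.324)) ≈ 4.023×10⁻⁶ s.
pitch = v∥ T = (1.401×10⁶)(4.023×10⁻⁶) ≈ 5.64 m.

p ≈ 5.64 m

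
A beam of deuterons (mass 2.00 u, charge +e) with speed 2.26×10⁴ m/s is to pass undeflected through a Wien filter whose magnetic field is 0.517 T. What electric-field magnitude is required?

E = 1.17×10⁴ V/m

For straight-line motion qE = qvB, so E = vB.
E = 2.26×10⁴ × 0.517 = 1.17×10⁴ V/m.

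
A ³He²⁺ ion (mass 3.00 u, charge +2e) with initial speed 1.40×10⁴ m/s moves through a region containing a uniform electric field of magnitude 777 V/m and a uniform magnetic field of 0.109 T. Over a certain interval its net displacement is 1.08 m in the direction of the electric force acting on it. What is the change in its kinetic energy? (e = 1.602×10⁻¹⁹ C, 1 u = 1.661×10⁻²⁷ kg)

ΔKE ≈ 2.69×10⁻¹⁶ J

The magnetic force is always ⟂ v and does no work; only the electric force changes KE.
ΔKE = F_E · d = |q|E d = (3.204×10⁻¹⁹)(777)(1.08) ≈ 2.69×10⁻¹⁶ J.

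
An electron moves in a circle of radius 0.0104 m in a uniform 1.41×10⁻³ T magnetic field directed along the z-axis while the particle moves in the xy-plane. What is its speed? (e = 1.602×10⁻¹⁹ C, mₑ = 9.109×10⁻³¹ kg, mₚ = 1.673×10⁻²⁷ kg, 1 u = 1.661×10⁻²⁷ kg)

From |q|vB = mv²/r, v = |q|Br/m.
v = (1.602×10⁻¹⁹)(1.41×10⁻³)(0.0104)/9.109×10⁻³¹ ≈ 2.58×10⁶ m/s.

v ≈ 2.58×10⁶ m/s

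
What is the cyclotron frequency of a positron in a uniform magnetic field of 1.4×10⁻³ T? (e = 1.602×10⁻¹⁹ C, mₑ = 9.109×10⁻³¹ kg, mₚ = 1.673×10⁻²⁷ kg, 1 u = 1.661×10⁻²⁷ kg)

f ≈ 3.9×10⁷ Hz

f = |q|B/(2πm).
f = (1.602×10⁻¹⁹)(1.4×10⁻³)/(2π·9.109×10⁻³¹) ≈ 3.9×10⁷ Hz.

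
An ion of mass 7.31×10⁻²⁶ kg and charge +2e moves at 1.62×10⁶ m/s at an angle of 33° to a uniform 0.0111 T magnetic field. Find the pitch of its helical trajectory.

v∥ = v cosθ = 1.62×10⁶·cos33° ≈ 1.359×10⁶ m/s.
T = 2πm/(|q|B) = 2π(7.31×10⁻²⁶)/((3.204×10⁻¹⁹)(0.0111)) ≈ 1.291×10⁻⁴ s.
pitch = v∥ T = (1.359×10⁶)(1.291×10⁻⁴) ≈ 175 m.

p ≈ 175 m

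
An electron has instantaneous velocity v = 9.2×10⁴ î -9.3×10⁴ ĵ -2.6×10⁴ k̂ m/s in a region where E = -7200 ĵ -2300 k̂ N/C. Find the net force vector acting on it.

Only an electric field acts, so F = qE = (−1.602×10⁻¹⁹ C)·(0, -7200, -2300) = (0, 1.15×10⁻¹⁵, 3.68×10⁻¹⁶) N.

F ≈ (0, 1.15×10⁻¹⁵, 3.68×10⁻¹⁶) N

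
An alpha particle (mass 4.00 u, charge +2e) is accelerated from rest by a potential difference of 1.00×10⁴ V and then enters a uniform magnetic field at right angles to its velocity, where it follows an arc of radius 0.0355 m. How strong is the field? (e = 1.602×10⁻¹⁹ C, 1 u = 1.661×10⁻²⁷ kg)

B ≈ 0.574 T

v = √(2|q|V/m) = √(2·3.204×10⁻¹⁹·1.00×10⁴/6.644×10⁻²⁷) ≈ 9.821×10⁵ m/s.
B = mv/(|q|r) = (6.644×10⁻²⁷)(9.821×10⁵)/((3.204×10⁻¹⁹)(0.0355)) ≈ 0.574 T.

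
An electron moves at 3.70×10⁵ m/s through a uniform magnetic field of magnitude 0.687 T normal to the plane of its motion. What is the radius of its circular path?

r ≈ 3.06×10⁻⁶ m

The magnetic force provides the centripetal force: |q|vB = mv²/r.
r = mv/(|q|B) = (9.109×10⁻³¹)(3.70×10⁵)/((1.602×10⁻¹⁹)(0.687)) ≈ 3.06×10⁻⁶ m.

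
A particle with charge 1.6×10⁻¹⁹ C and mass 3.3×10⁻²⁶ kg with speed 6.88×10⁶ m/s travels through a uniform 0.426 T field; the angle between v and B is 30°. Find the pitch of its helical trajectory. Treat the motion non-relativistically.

p ≈ 18.1 m

v∥ = v cosθ = 6.88×10⁶·cos30° ≈ 5.958×10⁶ m/s.
T = 2πm/(|q|B) = 2π(3.3×10⁻²⁶)/((1.6×10⁻¹⁹)(0.426)) ≈ 3.042×10⁻⁶ s.
pitch = v∥ T = (5.958×10⁶)(3.042×10⁻⁶) ≈ 18.1 m.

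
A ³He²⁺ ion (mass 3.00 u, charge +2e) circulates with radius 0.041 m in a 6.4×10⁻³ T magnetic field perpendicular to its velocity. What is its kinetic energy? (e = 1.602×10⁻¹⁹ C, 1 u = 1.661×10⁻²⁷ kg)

KE ≈ 4.4 eV

v = |q|Br/m, then KE = ½mv² = (qBr)²/(2m).
v = (3.204×10⁻¹⁹)(6.4×10⁻³)(0.041)/4.983×10⁻²⁷ ≈ 1.687×10⁴ m/s.
KE = ½(4.983×10⁻²⁷)(1.687×10⁴)² ≈ 7.1×10⁻¹⁹ J = 4.4 eV.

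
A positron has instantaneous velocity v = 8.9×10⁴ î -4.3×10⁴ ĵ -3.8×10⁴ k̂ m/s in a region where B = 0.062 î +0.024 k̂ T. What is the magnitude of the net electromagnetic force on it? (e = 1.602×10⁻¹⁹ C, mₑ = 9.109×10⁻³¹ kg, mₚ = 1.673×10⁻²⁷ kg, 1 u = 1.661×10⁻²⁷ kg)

|F| ≈ 8.53×10⁻¹⁶ N

v×B = (-1030, -4490, 2670) N/C.
F = q v×B = (1.602×10⁻¹⁹ C)·(-1030, -4490, 2670) = (-1.65×10⁻¹⁶, -7.20×10⁻¹⁶, 4.27×10⁻¹⁶) N.
|F| = 8.53×10⁻¹⁶ N.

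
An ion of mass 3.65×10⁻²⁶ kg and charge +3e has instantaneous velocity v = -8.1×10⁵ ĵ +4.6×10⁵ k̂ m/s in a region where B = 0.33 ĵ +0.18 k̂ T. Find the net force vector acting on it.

F ≈ (-1.43×10⁻¹³, 0, 0) N

v×B = (-2.98×10⁵, 0, 0) N/C.
F = q v×B = (4.806×10⁻¹⁹ C)·(-2.98×10⁵, 0, 0) = (-1.43×10⁻¹³, 0, 0) N.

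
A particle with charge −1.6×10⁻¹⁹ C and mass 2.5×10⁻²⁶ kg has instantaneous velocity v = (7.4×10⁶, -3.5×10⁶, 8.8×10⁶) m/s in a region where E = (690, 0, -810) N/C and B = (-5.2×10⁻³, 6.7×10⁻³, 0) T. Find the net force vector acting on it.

v×B = (-5.90×10⁴, -4.58×10⁴, 3.14×10⁴) N/C.
E + v×B = (-5.83×10⁴, -4.58×10⁴, 3.06×10⁴) N/C.
F = q(E + v×B) = (−1.6×10⁻¹⁹ C)·(-5.83×10⁴, -4.58×10⁴, 3.06×10⁴) = (9.32×10⁻¹⁵, 7.32×10⁻¹⁵, -4.89×10⁻¹⁵) N.

F ≈ (9.32×10⁻¹⁵, 7.32×10⁻¹⁵, -4.89×10⁻¹⁵) N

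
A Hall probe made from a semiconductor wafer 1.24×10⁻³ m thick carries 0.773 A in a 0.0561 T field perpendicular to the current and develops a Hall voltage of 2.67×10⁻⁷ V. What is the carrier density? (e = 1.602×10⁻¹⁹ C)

n ≈ 8.18×10²⁶ m⁻³

From V_H = IB/(n e t), n = IB/(V_H e t).
n = (0.773)(0.0561)/((2.67×10⁻⁷)(1.602×10⁻¹⁹)(1.24×10⁻³)) ≈ 8.18×10²⁶ m⁻³.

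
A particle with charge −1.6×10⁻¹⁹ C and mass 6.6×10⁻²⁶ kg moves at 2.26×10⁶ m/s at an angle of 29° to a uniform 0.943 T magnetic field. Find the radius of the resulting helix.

v⊥ = v sinθ = 2.26×10⁶·sin29° ≈ 1.096×10⁶ m/s.
r = m v⊥/(|q|B) = (6.6×10⁻²⁶)(1.096×10⁶)/((1.6×10⁻¹⁹)(0.943)) ≈ 0.479 m.

r ≈ 0.479 m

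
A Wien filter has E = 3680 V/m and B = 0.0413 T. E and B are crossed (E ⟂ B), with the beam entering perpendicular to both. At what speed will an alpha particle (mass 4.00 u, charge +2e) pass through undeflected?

For undeflected motion the electric and magnetic forces balance: qE = qvB.
v = E/B = 3680/0.0413 = 8.91×10⁴ m/s.

v = 8.91×10⁴ m/s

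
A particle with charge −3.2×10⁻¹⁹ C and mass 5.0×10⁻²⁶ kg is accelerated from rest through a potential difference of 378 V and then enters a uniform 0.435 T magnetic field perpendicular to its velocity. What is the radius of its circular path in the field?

r ≈ 0.0250 m

Acceleration: |q|V = ½mv² ⇒ v = √(2|q|V/m) = √(2·3.2×10⁻¹⁹·378/5.0×10⁻²⁶) ≈ 6.956×10⁴ m/s.
In the field: r = mv/(|q|B) = (5.0×10⁻²⁶)(6.956×10⁴)/((3.2×10⁻¹⁹)(0.435)) ≈ 0.0250 m.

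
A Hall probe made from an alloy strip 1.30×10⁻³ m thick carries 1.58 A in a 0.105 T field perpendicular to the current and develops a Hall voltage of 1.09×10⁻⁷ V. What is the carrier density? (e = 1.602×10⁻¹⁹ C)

From V_H = IB/(n e t), n = IB/(V_H e t).
n = (1.58)(0.105)/((1.09×10⁻⁷)(1.602×10⁻¹⁹)(1.30×10⁻³)) ≈ 7.31×10²⁷ m⁻³.

n ≈ 7.31×10²⁷ m⁻³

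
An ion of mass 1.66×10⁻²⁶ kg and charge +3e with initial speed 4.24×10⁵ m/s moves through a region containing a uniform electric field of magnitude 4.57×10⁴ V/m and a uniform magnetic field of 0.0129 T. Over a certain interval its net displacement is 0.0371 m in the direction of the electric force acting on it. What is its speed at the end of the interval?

B does no work; ΔKE = |q|E d.
½mv_f² = ½mv₀² + |q|Ed = ½(1.66×10⁻²⁶)(4.24×10⁵)² + (4.806×10⁻¹⁹)(4.57×10⁴)(0.0371) ≈ 1.492×10⁻¹⁵ J + 8.148×10⁻¹⁶ J ≈ 2.307×10⁻¹⁵ J.
v_f = √(2·2.307×10⁻¹⁵/1.66×10⁻²⁶) ≈ 5.27×10⁵ m/s.

v_f ≈ 5.27×10⁵ m/s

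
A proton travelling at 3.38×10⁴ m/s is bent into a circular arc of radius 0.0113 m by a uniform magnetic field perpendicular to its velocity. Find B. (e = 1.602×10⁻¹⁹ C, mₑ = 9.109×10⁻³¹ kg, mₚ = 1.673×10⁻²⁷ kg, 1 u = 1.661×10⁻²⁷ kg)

From |q|vB = mv²/r, B = mv/(|q|r).
B = (1.673×10⁻²⁷)(3.38×10⁴)/((1.602×10⁻¹⁹)(0.0113)) ≈ 0.0312 T.

B ≈ 0.0312 T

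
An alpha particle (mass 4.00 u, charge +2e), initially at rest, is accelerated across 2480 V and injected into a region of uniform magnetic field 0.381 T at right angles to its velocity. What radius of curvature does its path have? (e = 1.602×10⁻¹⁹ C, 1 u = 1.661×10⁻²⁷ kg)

r ≈ 0.0266 m

Acceleration: |q|V = ½mv² ⇒ v = √(2|q|V/m) = √(2·3.204×10⁻¹⁹·2480/6.644×10⁻²⁷) ≈ 4.891×10⁵ m/s.
In the field: r = mv/(|q|B) = (6.644×10⁻²⁷)(4.891×10⁵)/((3.204×10⁻¹⁹)(0.381)) ≈ 0.0266 m.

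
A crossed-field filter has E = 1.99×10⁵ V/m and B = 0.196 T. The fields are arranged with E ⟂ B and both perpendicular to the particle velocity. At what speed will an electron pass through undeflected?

v = 1.02×10⁶ m/s

For undeflected motion the electric and magnetic forces balance: qE = qvB.
v = E/B = 1.99×10⁵/0.196 = 1.02×10⁶ m/s.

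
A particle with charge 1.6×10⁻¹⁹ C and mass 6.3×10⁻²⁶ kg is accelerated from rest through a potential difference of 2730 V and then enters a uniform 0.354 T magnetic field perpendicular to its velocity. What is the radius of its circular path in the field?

r ≈ 0.131 m

Acceleration: |q|V = ½mv² ⇒ v = √(2|q|V/m) = √(2·1.6×10⁻¹⁹·2730/6.3×10⁻²⁶) ≈ 1.178×10⁵ m/s.
In the field: r = mv/(|q|B) = (6.3×10⁻²⁶)(1.178×10⁵)/((1.6×10⁻¹⁹)(0.354)) ≈ 0.131 m.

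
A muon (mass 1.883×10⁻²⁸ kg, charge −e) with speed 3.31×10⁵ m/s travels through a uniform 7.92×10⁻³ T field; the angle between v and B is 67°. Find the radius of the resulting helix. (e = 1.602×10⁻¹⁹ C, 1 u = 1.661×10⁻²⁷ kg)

r ≈ 0.0452 m

v⊥ = v sinθ = 3.31×10⁵·sin67° ≈ 3.047×10⁵ m/s.
r = m v⊥/(|q|B) = (1.883×10⁻²⁸)(3.047×10⁵)/((1.602×10⁻¹⁹)(7.92×10⁻³)) ≈ 0.0452 m.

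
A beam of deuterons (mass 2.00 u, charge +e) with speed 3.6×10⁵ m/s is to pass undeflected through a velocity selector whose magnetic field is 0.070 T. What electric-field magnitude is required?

For straight-line motion qE = qvB, so E = vB.
E = 3.6×10⁵ × 0.070 = 2.5×10⁴ V/m.

E = 2.5×10⁴ V/m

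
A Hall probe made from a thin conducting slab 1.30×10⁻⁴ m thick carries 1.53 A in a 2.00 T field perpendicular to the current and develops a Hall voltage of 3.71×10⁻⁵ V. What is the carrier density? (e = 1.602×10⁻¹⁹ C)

From V_H = IB/(n e t), n = IB/(V_H e t).
n = (1.53)(2.00)/((3.71×10⁻⁵)(1.602×10⁻¹⁹)(1.30×10⁻⁴)) ≈ 3.96×10²⁷ m⁻³.

n ≈ 3.96×10²⁷ m⁻³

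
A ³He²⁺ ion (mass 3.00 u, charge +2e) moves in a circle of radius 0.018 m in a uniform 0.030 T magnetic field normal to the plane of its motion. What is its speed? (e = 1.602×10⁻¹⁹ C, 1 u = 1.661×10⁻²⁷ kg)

From |q|vB = mv²/r, v = |q|Br/m.
v = (3.204×10⁻¹⁹)(0.030)(0.018)/4.983×10⁻²⁷ ≈ 3.5×10⁴ m/s.

v ≈ 3.5×10⁴ m/s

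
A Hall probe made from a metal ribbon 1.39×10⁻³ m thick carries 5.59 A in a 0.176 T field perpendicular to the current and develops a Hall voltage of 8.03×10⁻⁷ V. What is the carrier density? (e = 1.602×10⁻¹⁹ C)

From V_H = IB/(n e t), n = IB/(V_H e t).
n = (5.59)(0.176)/((8.03×10⁻⁷)(1.602×10⁻¹⁹)(1.39×10⁻³)) ≈ 5.50×10²⁷ m⁻³.

n ≈ 5.50×10²⁷ m⁻³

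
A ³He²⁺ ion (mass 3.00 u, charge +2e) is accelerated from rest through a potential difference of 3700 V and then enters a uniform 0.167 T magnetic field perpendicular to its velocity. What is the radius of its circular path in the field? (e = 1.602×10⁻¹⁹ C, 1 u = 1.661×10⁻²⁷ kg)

Acceleration: |q|V = ½mv² ⇒ v = √(2|q|V/m) = √(2·3.204×10⁻¹⁹·3700/4.983×10⁻²⁷) ≈ 6.898×10⁵ m/s.
In the field: r = mv/(|q|B) = (4.983×10⁻²⁷)(6.898×10⁵)/((3.204×10⁻¹⁹)(0.167)) ≈ 0.0642 m.

r ≈ 0.0642 m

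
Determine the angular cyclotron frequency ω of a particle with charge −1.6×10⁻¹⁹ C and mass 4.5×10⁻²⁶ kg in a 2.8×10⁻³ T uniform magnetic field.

ω = |q|B/m.
ω = (1.6×10⁻¹⁹)(2.8×10⁻³)/4.5×10⁻²⁶ ≈ 1.0×10⁴ rad/s.

ω ≈ 1.0×10⁴ rad/s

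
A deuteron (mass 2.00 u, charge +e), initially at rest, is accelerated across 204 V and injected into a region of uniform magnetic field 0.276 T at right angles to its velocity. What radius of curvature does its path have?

Acceleration: |q|V = ½mv² ⇒ v = √(2|q|V/m) = √(2·1.602×10⁻¹⁹·204/3.322×10⁻²⁷) ≈ 1.403×10⁵ m/s.
In the field: r = mv/(|q|B) = (3.322×10⁻²⁷)(1.403×10⁵)/((1.602×10⁻¹⁹)(0.276)) ≈ 0.0105 m.

r ≈ 0.0105 m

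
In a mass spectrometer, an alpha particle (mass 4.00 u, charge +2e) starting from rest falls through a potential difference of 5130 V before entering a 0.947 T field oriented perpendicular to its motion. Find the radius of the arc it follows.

r ≈ 0.0154 m

Acceleration: |q|V = ½mv² ⇒ v = √(2|q|V/m) = √(2·3.204×10⁻¹⁹·5130/6.644×10⁻²⁷) ≈ 7.034×10⁵ m/s.
In the field: r = mv/(|q|B) = (6.644×10⁻²⁷)(7.034×10⁵)/((3.204×10⁻¹⁹)(0.947)) ≈ 0.0154 m.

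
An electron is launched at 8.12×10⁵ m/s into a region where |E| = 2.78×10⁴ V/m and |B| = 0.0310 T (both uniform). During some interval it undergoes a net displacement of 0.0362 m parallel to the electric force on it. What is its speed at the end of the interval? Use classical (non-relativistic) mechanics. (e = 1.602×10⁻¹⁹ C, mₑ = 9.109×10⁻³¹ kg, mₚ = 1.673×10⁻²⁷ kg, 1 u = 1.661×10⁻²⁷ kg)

B does no work; ΔKE = |q|E d.
½mv_f² = ½mv₀² + |q|Ed = ½(9.109×10⁻³¹)(8.12×10⁵)² + (1.602×10⁻¹⁹)(2.78×10⁴)(0.0362) ≈ 3.003×10⁻¹⁹ J + 1.612×10⁻¹⁶ J ≈ 1.615×10⁻¹⁶ J.
v_f = √(2·1.615×10⁻¹⁶/9.109×10⁻³¹) ≈ 1.88×10⁷ m/s.

v_f ≈ 1.88×10⁷ m/s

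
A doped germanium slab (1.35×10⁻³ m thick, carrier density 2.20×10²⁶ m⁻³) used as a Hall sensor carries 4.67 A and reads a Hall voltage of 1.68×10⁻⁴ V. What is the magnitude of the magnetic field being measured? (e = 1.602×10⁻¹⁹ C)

B ≈ 1.71 T

From V_H = IB/(n e t), B = V_H n e t / I.
B = (1.68×10⁻⁴)(2.20×10²⁶)(1.602×10⁻¹⁹)(1.35×10⁻³)/4.67 ≈ 1.71 T.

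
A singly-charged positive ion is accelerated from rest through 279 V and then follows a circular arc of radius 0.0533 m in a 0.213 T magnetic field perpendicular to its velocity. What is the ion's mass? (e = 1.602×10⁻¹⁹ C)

m ≈ 3.70×10⁻²⁶ kg

Combine |q|V = ½mv² and r = mv/(|q|B): eliminate v to get m = qB²r²/(2V).
m = (1.602×10⁻¹⁹)(0.213)²(0.0533)²/(2·279) ≈ 3.70×10⁻²⁶ kg.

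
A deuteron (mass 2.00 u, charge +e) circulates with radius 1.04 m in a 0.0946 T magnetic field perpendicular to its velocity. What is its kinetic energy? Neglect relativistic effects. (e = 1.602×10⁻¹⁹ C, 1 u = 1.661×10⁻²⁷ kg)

KE ≈ 2.33×10⁵ eV

v = |q|Br/m, then KE = ½mv² = (qBr)²/(2m).
v = (1.602×10⁻¹⁹)(0.0946)(1.04)/3.322×10⁻²⁷ ≈ 4.744×10⁶ m/s.
KE = ½(3.322×10⁻²⁷)(4.744×10⁶)² ≈ 3.74×10⁻¹⁴ J = 2.33×10⁵ eV.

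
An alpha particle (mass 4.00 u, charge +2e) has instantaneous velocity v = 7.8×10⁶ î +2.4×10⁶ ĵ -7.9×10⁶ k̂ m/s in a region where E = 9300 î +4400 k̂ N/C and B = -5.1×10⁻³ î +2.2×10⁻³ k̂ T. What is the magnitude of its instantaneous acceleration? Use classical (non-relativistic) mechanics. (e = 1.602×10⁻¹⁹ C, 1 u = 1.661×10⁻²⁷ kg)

|a| ≈ 1.54×10¹² m/s²

v×B = (5280, 2.31×10⁴, 1.22×10⁴) N/C.
E + v×B = (1.46×10⁴, 2.31×10⁴, 1.66×10⁴) N/C.
F = q(E + v×B) = (3.204×10⁻¹⁹ C)·(1.46×10⁴, 2.31×10⁴, 1.66×10⁴) = (4.67×10⁻¹⁵, 7.41×10⁻¹⁵, 5.33×10⁻¹⁵) N.
|a| = |F|/m = 1.026×10⁻¹⁴/6.644×10⁻²⁷ ≈ 1.54×10¹² m/s².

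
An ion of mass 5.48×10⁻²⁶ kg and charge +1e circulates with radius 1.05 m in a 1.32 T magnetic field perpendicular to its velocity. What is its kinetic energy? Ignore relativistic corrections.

KE ≈ 2.81×10⁶ eV

v = |q|Br/m, then KE = ½mv² = (qBr)²/(2m).
v = (1.602×10⁻¹⁹)(1.32)(1.05)/5.48×10⁻²⁶ ≈ 4.052×10⁶ m/s.
KE = ½(5.48×10⁻²⁶)(4.052×10⁶)² ≈ 4.50×10⁻¹³ J = 2.81×10⁶ eV.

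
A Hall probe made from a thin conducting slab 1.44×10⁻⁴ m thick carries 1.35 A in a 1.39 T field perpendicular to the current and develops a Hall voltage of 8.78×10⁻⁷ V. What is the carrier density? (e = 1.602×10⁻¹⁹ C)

n ≈ 9.26×10²⁸ m⁻³

From V_H = IB/(n e t), n = IB/(V_H e t).
n = (1.35)(1.39)/((8.78×10⁻⁷)(1.602×10⁻¹⁹)(1.44×10⁻⁴)) ≈ 9.26×10²⁸ m⁻³.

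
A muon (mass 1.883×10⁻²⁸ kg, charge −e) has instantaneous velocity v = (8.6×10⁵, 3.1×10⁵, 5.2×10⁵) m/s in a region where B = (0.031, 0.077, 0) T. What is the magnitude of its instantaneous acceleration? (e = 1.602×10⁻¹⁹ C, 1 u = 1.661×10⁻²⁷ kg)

v×B = (-4.00×10⁴, 1.61×10⁴, 5.66×10⁴) N/C.
F = q v×B = (−1.602×10⁻¹⁹ C)·(-4.00×10⁴, 1.61×10⁴, 5.66×10⁴) = (6.41×10⁻¹⁵, -2.58×10⁻¹⁵, -9.07×10⁻¹⁵) N.
|a| = |F|/m = 1.140×10⁻¹⁴/1.883×10⁻²⁸ ≈ 6.06×10¹³ m/s².

|a| ≈ 6.06×10¹³ m/s²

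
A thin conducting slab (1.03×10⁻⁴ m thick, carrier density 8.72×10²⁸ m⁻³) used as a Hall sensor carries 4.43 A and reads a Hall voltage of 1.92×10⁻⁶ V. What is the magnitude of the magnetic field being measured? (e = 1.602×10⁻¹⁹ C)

B ≈ 0.624 T

From V_H = IB/(n e t), B = V_H n e t / I.
B = (1.92×10⁻⁶)(8.72×10²⁸)(1.602×10⁻¹⁹)(1.03×10⁻⁴)/4.43 ≈ 0.624 T.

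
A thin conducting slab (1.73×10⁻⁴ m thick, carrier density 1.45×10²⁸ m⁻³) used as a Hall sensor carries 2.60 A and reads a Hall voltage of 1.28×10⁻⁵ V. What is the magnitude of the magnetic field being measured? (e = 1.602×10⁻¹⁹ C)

From V_H = IB/(n e t), B = V_H n e t / I.
B = (1.28×10⁻⁵)(1.45×10²⁸)(1.602×10⁻¹⁹)(1.73×10⁻⁴)/2.60 ≈ 1.98 T.

B ≈ 1.98 T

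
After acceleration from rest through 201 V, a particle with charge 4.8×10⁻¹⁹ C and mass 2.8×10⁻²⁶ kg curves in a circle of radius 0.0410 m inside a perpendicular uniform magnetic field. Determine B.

v = √(2|q|V/m) = √(2·4.8×10⁻¹⁹·201/2.8×10⁻²⁶) ≈ 8.301×10⁴ m/s.
B = mv/(|q|r) = (2.8×10⁻²⁶)(8.301×10⁴)/((4.8×10⁻¹⁹)(0.0410)) ≈ 0.118 T.

B ≈ 0.118 T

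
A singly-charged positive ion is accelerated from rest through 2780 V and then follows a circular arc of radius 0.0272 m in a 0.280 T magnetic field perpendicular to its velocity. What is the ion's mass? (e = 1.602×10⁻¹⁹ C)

Combine |q|V = ½mv² and r = mv/(|q|B): eliminate v to get m = qB²r²/(2V).
m = (1.602×10⁻¹⁹)(0.280)²(0.0272)²/(2·2780) ≈ 1.67×10⁻²⁷ kg.

m ≈ 1.67×10⁻²⁷ kg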